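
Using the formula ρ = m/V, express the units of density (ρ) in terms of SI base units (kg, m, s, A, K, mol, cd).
Units of each symbol in ρ = m/V:
  m (mass): kg
  V (volume): m³  → in the denominator, contributes 1/m³

Multiplying the contributions: [kg] · [1/m³]
Adding exponents of each base unit: kg: 1, m: -3
SI base units of density: kg/m³

Answer: kg/m³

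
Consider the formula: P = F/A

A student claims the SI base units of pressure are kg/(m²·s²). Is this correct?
Units of each symbol in P = F/A:
  F (force): kg·m/s²
  A (area): m²  → in the denominator, contributes 1/m²

Multiplying the contributions: [kg·m/s²] · [1/m²]
Adding exponents of each base unit: kg: 1, m: -1, s: -2
SI base units of pressure: kg/(m·s²)

The claimed units kg/(m²·s²) (exponents kg: 1, m: -2, s: -2) do not match the derived units kg/(m·s²) (exponents kg: 1, m: -1, s: -2), so the claim is incorrect.

Answer: No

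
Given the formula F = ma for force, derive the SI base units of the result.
Units of each symbol in F = ma:
  m (mass): kg
  a (acceleration): m/s²

Multiplying the contributions: [kg] · [m/s²]
Adding exponents of each base unit: kg: 1, m: 1, s: -2
SI base units of force: kg·m/s²

Answer: kg·m/s²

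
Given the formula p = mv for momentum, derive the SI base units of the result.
Units of each symbol in p = mv:
  m (mass): kg
  v (velocity): m/s

Multiplying the contributions: [kg] · [m/s]
Adding exponents of each base unit: kg: 1, m: 1, s: -1
SI base units of momentum: kg·m/s

Answer: kg·m/s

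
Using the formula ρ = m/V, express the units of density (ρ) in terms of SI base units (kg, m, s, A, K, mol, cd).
Units of each symbol in ρ = m/V:
  m (mass): kg
  V (volume): m³  → in the denominator, contributes 1/m³

Multiplying the contributions: [kg] · [1/m³]
Adding exponents of each base unit: kg: 1, m: -3
SI base units of density: kg/m³

Answer: kg/m³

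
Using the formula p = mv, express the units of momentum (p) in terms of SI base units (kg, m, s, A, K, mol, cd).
Units of each symbol in p = mv:
  m (mass): kg
  v (velocity): m/s

Multiplying the contributions: [kg] · [m/s]
Adding exponents of each base unit: kg: 1, m: 1, s: -1
SI base units of momentum: kg·m/s

Answer: kg·m/s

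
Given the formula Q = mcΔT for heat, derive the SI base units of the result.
Units of each symbol in Q = mcΔT:
  m (mass): kg
  c (specific heat capacity, in J/(kg·K)): m²/(s²·K)
  ΔT (temperature change): K

Multiplying the contributions: [kg] · [m²/(s²·K)] · [K]
Adding exponents of each base unit: kg: 1, m: 2, s: -2
SI base units of heat: kg·m²/s²

Answer: kg·m²/s²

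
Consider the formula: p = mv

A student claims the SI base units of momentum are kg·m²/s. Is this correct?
Units of each symbol in p = mv:
  m (mass): kg
  v (velocity): m/s

Multiplying the contributions: [kg] · [m/s]
Adding exponents of each base unit: kg: 1, m: 1, s: -1
SI base units of momentum: kg·m/s

The claimed units kg·m²/s (exponents kg: 1, m: 2, s: -1) do not match the derived units kg·m/s (exponents kg: 1, m: 1, s: -1), so the claim is incorrect.

Answer: No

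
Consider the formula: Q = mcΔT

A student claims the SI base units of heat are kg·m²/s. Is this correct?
Units of each symbol in Q = mcΔT:
  m (mass): kg
  c (specific heat capacity, in J/(kg·K)): m²/(s²·K)
  ΔT (temperature change): K

Multiplying the contributions: [kg] · [m²/(s²·K)] · [K]
Adding exponents of each base unit: kg: 1, m: 2, s: -2
SI base units of heat: kg·m²/s²

The claimed units kg·m²/s (exponents kg: 1, m: 2, s: -1) do not match the derived units kg·m²/s² (exponents kg: 1, m: 2, s: -2), so the claim is incorrect.

Answer: No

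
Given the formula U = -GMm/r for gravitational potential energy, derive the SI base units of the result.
Units of each symbol in U = -GMm/r:
  G (gravitational constant): m³/(kg·s²)
  M (mass): kg
  m (mass): kg
  r (distance): m  → in the denominator, contributes 1/m
  The minus sign does not affect the units.

Multiplying the contributions: [m³/(kg·s²)] · [kg] · [kg] · [1/m]
Adding exponents of each base unit: kg: 1, m: 2, s: -2
SI base units of gravitational potential energy: kg·m²/s²

Answer: kg·m²/s²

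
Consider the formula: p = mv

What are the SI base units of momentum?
Units of each symbol in p = mv:
  m (mass): kg
  v (velocity): m/s

Multiplying the contributions: [kg] · [m/s]
Adding exponents of each base unit: kg: 1, m: 1, s: -1
SI base units of momentum: kg·m/s

Answer: kg·m/s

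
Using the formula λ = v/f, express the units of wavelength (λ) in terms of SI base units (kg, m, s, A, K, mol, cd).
Units of each symbol in λ = v/f:
  v (wave speed): m/s
  f (frequency): 1/s  → in the denominator, contributes s

Multiplying the contributions: [m/s] · [s]
Adding exponents of each base unit: m: 1
SI base units of wavelength: m

Answer: m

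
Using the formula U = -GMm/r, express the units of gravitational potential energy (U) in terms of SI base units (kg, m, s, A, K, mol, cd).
Units of each symbol in U = -GMm/r:
  G (gravitational constant): m³/(kg·s²)
  M (mass): kg
  m (mass): kg
  r (distance): m  → in the denominator, contributes 1/m
  The minus sign does not affect the units.

Multiplying the contributions: [m³/(kg·s²)] · [kg] · [kg] · [1/m]
Adding exponents of each base unit: kg: 1, m: 2, s: -2
SI base units of gravitational potential energy: kg·m²/s²

Answer: kg·m²/s²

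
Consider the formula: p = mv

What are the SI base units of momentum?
Units of each symbol in p = mv:
  m (mass): kg
  v (velocity): m/s

Multiplying the contributions: [kg] · [m/s]
Adding exponents of each base unit: kg: 1, m: 1, s: -1
SI base units of momentum: kg·m/s

Answer: kg·m/s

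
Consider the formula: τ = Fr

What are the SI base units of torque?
Units of each symbol in τ = Fr:
  F (force): kg·m/s²
  r (lever arm): m

Multiplying the contributions: [kg·m/s²] · [m]
Adding exponents of each base unit: kg: 1, m: 2, s: -2
SI base units of torque: kg·m²/s²

Answer: kg·m²/s²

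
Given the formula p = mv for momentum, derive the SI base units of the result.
Units of each symbol in p = mv:
  m (mass): kg
  v (velocity): m/s

Multiplying the contributions: [kg] · [m/s]
Adding exponents of each base unit: kg: 1, m: 1, s: -1
SI base units of momentum: kg·m/s

Answer: kg·m/s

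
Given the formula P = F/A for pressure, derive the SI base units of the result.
Units of each symbol in P = F/A:
  F (force): kg·m/s²
  A (area): m²  → in the denominator, contributes 1/m²

Multiplying the contributions: [kg·m/s²] · [1/m²]
Adding exponents of each base unit: kg: 1, m: -1, s: -2
SI base units of pressure: kg/(m·s²)

Answer: kg/(m·s²)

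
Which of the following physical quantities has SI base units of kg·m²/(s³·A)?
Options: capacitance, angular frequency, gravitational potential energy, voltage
Checking the SI base units of each option:
  capacitance (C = Q/V): s⁴·A²/(kg·m²)  ✗
  angular frequency (ω = 2πf): 1/s  ✗
  gravitational potential energy (U = -GMm/r): kg·m²/s²  ✗
  voltage (V = IR): kg·m²/(s³·A)  ✓ matches

Only voltage has units kg·m²/(s³·A).

Answer: voltage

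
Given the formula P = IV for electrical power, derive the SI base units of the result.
Units of each symbol in P = IV:
  I (current): A
  V (voltage, in volts): kg·m²/(s³·A)

Multiplying the contributions: [A] · [kg·m²/(s³·A)]
Adding exponents of each base unit: kg: 1, m: 2, s: -3
SI base units of electrical power: kg·m²/s³

Answer: kg·m²/s³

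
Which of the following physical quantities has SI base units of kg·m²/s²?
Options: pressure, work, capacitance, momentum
Checking the SI base units of each option:
  pressure (P = F/A): kg/(m·s²)  ✗
  work (W = Fd): kg·m²/s²  ✓ matches
  capacitance (C = Q/V): s⁴·A²/(kg·m²)  ✗
  momentum (p = mv): kg·m/s  ✗

Only work has units kg·m²/s².

Answer: work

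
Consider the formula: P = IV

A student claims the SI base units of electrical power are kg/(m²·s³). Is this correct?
Units of each symbol in P = IV:
  I (current): A
  V (voltage, in volts): kg·m²/(s³·A)

Multiplying the contributions: [A] · [kg·m²/(s³·A)]
Adding exponents of each base unit: kg: 1, m: 2, s: -3
SI base units of electrical power: kg·m²/s³

The claimed units kg/(m²·s³) (exponents kg: 1, m: -2, s: -3) do not match the derived units kg·m²/s³ (exponents kg: 1, m: 2, s: -3), so the claim is incorrect.

Answer: No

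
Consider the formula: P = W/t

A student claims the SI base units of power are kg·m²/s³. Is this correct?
Units of each symbol in P = W/t:
  W (work): kg·m²/s²
  t (time): s  → in the denominator, contributes 1/s

Multiplying the contributions: [kg·m²/s²] · [1/s]
Adding exponents of each base unit: kg: 1, m: 2, s: -3
SI base units of power: kg·m²/s³

The claimed units kg·m²/s³ match the derived units, so the claim is correct.

Answer: Yes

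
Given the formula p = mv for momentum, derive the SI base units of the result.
Units of each symbol in p = mv:
  m (mass): kg
  v (velocity): m/s

Multiplying the contributions: [kg] · [m/s]
Adding exponents of each base unit: kg: 1, m: 1, s: -1
SI base units of momentum: kg·m/s

Answer: kg·m/s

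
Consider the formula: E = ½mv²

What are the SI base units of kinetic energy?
Units of each symbol in E = ½mv²:
  m (mass): kg
  v (speed): m/s  → to the power 2, contributes m²/s²
  The factor ½ is dimensionless.

Multiplying the contributions: [kg] · [m²/s²]
Adding exponents of each base unit: kg: 1, m: 2, s: -2
SI base units of kinetic energy: kg·m²/s²

Answer: kg·m²/s²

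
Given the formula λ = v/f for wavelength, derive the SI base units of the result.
Units of each symbol in λ = v/f:
  v (wave speed): m/s
  f (frequency): 1/s  → in the denominator, contributes s

Multiplying the contributions: [m/s] · [s]
Adding exponents of each base unit: m: 1
SI base units of wavelength: m

Answer: m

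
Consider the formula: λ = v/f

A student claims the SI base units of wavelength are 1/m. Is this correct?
Units of each symbol in λ = v/f:
  v (wave speed): m/s
  f (frequency): 1/s  → in the denominator, contributes s

Multiplying the contributions: [m/s] · [s]
Adding exponents of each base unit: m: 1
SI base units of wavelength: m

The claimed units 1/m (exponents m: -1) do not match the derived units m (exponents m: 1), so the claim is incorrect.

Answer: No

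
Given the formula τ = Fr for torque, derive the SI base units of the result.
Units of each symbol in τ = Fr:
  F (force): kg·m/s²
  r (lever arm): m

Multiplying the contributions: [kg·m/s²] · [m]
Adding exponents of each base unit: kg: 1, m: 2, s: -2
SI base units of torque: kg·m²/s²

Answer: kg·m²/s²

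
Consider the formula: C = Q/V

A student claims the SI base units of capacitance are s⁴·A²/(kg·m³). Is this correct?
Units of each symbol in C = Q/V:
  Q (charge, in coulombs): s·A
  V (voltage, in volts): kg·m²/(s³·A)  → in the denominator, contributes s³·A/(kg·m²)

Multiplying the contributions: [s·A] · [s³·A/(kg·m²)]
Adding exponents of each base unit: kg: -1, m: -2, s: 4, A: 2
SI base units of capacitance: s⁴·A²/(kg·m²)

The claimed units s⁴·A²/(kg·m³) (exponents kg: -1, m: -3, s: 4, A: 2) do not match the derived units s⁴·A²/(kg·m²) (exponents kg: -1, m: -2, s: 4, A: 2), so the claim is incorrect.

Answer: No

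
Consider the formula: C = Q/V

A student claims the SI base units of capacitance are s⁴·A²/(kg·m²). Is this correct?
Units of each symbol in C = Q/V:
  Q (charge, in coulombs): s·A
  V (voltage, in volts): kg·m²/(s³·A)  → in the denominator, contributes s³·A/(kg·m²)

Multiplying the contributions: [s·A] · [s³·A/(kg·m²)]
Adding exponents of each base unit: kg: -1, m: -2, s: 4, A: 2
SI base units of capacitance: s⁴·A²/(kg·m²)

The claimed units s⁴·A²/(kg·m²) match the derived units, so the claim is correct.

Answer: Yes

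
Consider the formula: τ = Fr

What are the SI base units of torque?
Units of each symbol in τ = Fr:
  F (force): kg·m/s²
  r (lever arm): m

Multiplying the contributions: [kg·m/s²] · [m]
Adding exponents of each base unit: kg: 1, m: 2, s: -2
SI base units of torque: kg·m²/s²

Answer: kg·m²/s²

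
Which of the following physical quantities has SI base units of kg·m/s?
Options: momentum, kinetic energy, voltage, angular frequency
Checking the SI base units of each option:
  momentum (p = mv): kg·m/s  ✓ matches
  kinetic energy (E = ½mv²): kg·m²/s²  ✗
  voltage (V = IR): kg·m²/(s³·A)  ✗
  angular frequency (ω = 2πf): 1/s  ✗

Only momentum has units kg·m/s.

Answer: momentum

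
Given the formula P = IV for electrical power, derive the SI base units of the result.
Units of each symbol in P = IV:
  I (current): A
  V (voltage, in volts): kg·m²/(s³·A)

Multiplying the contributions: [A] · [kg·m²/(s³·A)]
Adding exponents of each base unit: kg: 1, m: 2, s: -3
SI base units of electrical power: kg·m²/s³

Answer: kg·m²/s³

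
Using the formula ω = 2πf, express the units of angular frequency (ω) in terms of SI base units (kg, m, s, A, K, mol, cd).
Units of each symbol in ω = 2πf:
  f (frequency): 1/s
  The factor 2π is dimensionless.

Multiplying the contributions: [1/s]
Adding exponents of each base unit: s: -1
SI base units of angular frequency: 1/s

Answer: 1/s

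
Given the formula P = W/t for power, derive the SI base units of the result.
Units of each symbol in P = W/t:
  W (work): kg·m²/s²
  t (time): s  → in the denominator, contributes 1/s

Multiplying the contributions: [kg·m²/s²] · [1/s]
Adding exponents of each base unit: kg: 1, m: 2, s: -3
SI base units of power: kg·m²/s³

Answer: kg·m²/s³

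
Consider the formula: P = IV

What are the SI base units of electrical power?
Units of each symbol in P = IV:
  I (current): A
  V (voltage, in volts): kg·m²/(s³·A)

Multiplying the contributions: [A] · [kg·m²/(s³·A)]
Adding exponents of each base unit: kg: 1, m: 2, s: -3
SI base units of electrical power: kg·m²/s³

Answer: kg·m²/s³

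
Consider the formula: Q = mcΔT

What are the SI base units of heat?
Units of each symbol in Q = mcΔT:
  m (mass): kg
  c (specific heat capacity, in J/(kg·K)): m²/(s²·K)
  ΔT (temperature change): K

Multiplying the contributions: [kg] · [m²/(s²·K)] · [K]
Adding exponents of each base unit: kg: 1, m: 2, s: -2
SI base units of heat: kg·m²/s²

Answer: kg·m²/s²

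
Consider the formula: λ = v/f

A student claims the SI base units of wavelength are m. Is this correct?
Units of each symbol in λ = v/f:
  v (wave speed): m/s
  f (frequency): 1/s  → in the denominator, contributes s

Multiplying the contributions: [m/s] · [s]
Adding exponents of each base unit: m: 1
SI base units of wavelength: m

The claimed units m match the derived units, so the claim is correct.

Answer: Yes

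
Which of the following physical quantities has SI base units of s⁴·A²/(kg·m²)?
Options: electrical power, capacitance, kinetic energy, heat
Checking the SI base units of each option:
  electrical power (P = IV): kg·m²/s³  ✗
  capacitance (C = Q/V): s⁴·A²/(kg·m²)  ✓ matches
  kinetic energy (E = ½mv²): kg·m²/s²  ✗
  heat (Q = mcΔT): kg·m²/s²  ✗

Only capacitance has units s⁴·A²/(kg·m²).

Answer: capacitance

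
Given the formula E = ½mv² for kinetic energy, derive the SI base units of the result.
Units of each symbol in E = ½mv²:
  m (mass): kg
  v (speed): m/s  → to the power 2, contributes m²/s²
  The factor ½ is dimensionless.

Multiplying the contributions: [kg] · [m²/s²]
Adding exponents of each base unit: kg: 1, m: 2, s: -2
SI base units of kinetic energy: kg·m²/s²

Answer: kg·m²/s²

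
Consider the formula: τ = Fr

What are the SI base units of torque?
Units of each symbol in τ = Fr:
  F (force): kg·m/s²
  r (lever arm): m

Multiplying the contributions: [kg·m/s²] · [m]
Adding exponents of each base unit: kg: 1, m: 2, s: -2
SI base units of torque: kg·m²/s²

Answer: kg·m²/s²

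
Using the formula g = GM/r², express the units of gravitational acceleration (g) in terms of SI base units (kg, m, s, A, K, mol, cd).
Units of each symbol in g = GM/r²:
  G (gravitational constant): m³/(kg·s²)
  M (mass): kg
  r (distance): m  → to the power 2 in the denominator, contributes 1/m²

Multiplying the contributions: [m³/(kg·s²)] · [kg] · [1/m²]
Adding exponents of each base unit: m: 1, s: -2
SI base units of gravitational acceleration: m/s²

Answer: m/s²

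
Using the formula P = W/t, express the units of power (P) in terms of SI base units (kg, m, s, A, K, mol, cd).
Units of each symbol in P = W/t:
  W (work): kg·m²/s²
  t (time): s  → in the denominator, contributes 1/s

Multiplying the contributions: [kg·m²/s²] · [1/s]
Adding exponents of each base unit: kg: 1, m: 2, s: -3
SI base units of power: kg·m²/s³

Answer: kg·m²/s³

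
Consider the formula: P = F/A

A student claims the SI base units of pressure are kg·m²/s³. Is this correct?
Units of each symbol in P = F/A:
  F (force): kg·m/s²
  A (area): m²  → in the denominator, contributes 1/m²

Multiplying the contributions: [kg·m/s²] · [1/m²]
Adding exponents of each base unit: kg: 1, m: -1, s: -2
SI base units of pressure: kg/(m·s²)

The claimed units kg·m²/s³ (exponents kg: 1, m: 2, s: -3) do not match the derived units kg/(m·s²) (exponents kg: 1, m: -1, s: -2), so the claim is incorrect.

Answer: No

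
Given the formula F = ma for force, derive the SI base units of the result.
Units of each symbol in F = ma:
  m (mass): kg
  a (acceleration): m/s²

Multiplying the contributions: [kg] · [m/s²]
Adding exponents of each base unit: kg: 1, m: 1, s: -2
SI base units of force: kg·m/s²

Answer: kg·m/s²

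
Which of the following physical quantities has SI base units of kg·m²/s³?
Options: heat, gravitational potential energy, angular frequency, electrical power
Checking the SI base units of each option:
  heat (Q = mcΔT): kg·m²/s²  ✗
  gravitational potential energy (U = -GMm/r): kg·m²/s²  ✗
  angular frequency (ω = 2πf): 1/s  ✗
  electrical power (P = IV): kg·m²/s³  ✓ matches

Only electrical power has units kg·m²/s³.

Answer: electrical power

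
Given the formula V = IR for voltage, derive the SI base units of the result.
Units of each symbol in V = IR:
  I (current): A
  R (resistance, in ohms): kg·m²/(s³·A²)

Multiplying the contributions: [A] · [kg·m²/(s³·A²)]
Adding exponents of each base unit: kg: 1, m: 2, s: -3, A: -1
SI base units of voltage: kg·m²/(s³·A)

Answer: kg·m²/(s³·A)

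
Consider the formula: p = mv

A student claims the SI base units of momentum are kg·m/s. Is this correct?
Units of each symbol in p = mv:
  m (mass): kg
  v (velocity): m/s

Multiplying the contributions: [kg] · [m/s]
Adding exponents of each base unit: kg: 1, m: 1, s: -1
SI base units of momentum: kg·m/s

The claimed units kg·m/s match the derived units, so the claim is correct.

Answer: Yes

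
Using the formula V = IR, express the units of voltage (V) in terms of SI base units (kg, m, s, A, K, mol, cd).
Units of each symbol in V = IR:
  I (current): A
  R (resistance, in ohms): kg·m²/(s³·A²)

Multiplying the contributions: [A] · [kg·m²/(s³·A²)]
Adding exponents of each base unit: kg: 1, m: 2, s: -3, A: -1
SI base units of voltage: kg·m²/(s³·A)

Answer: kg·m²/(s³·A)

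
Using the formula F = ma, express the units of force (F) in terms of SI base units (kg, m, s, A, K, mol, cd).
Units of each symbol in F = ma:
  m (mass): kg
  a (acceleration): m/s²

Multiplying the contributions: [kg] · [m/s²]
Adding exponents of each base unit: kg: 1, m: 1, s: -2
SI base units of force: kg·m/s²

Answer: kg·m/s²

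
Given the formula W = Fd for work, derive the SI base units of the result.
Units of each symbol in W = Fd:
  F (force): kg·m/s²
  d (displacement): m

Multiplying the contributions: [kg·m/s²] · [m]
Adding exponents of each base unit: kg: 1, m: 2, s: -2
SI base units of work: kg·m²/s²

Answer: kg·m²/s²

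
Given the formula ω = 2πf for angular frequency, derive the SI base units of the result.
Units of each symbol in ω = 2πf:
  f (frequency): 1/s
  The factor 2π is dimensionless.

Multiplying the contributions: [1/s]
Adding exponents of each base unit: s: -1
SI base units of angular frequency: 1/s

Answer: 1/s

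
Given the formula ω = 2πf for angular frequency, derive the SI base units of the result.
Units of each symbol in ω = 2πf:
  f (frequency): 1/s
  The factor 2π is dimensionless.

Multiplying the contributions: [1/s]
Adding exponents of each base unit: s: -1
SI base units of angular frequency: 1/s

Answer: 1/s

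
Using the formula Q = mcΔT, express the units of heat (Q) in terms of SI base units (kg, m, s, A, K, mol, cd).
Units of each symbol in Q = mcΔT:
  m (mass): kg
  c (specific heat capacity, in J/(kg·K)): m²/(s²·K)
  ΔT (temperature change): K

Multiplying the contributions: [kg] · [m²/(s²·K)] · [K]
Adding exponents of each base unit: kg: 1, m: 2, s: -2
SI base units of heat: kg·m²/s²

Answer: kg·m²/s²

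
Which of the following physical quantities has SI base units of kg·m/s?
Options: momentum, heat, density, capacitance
Checking the SI base units of each option:
  momentum (p = mv): kg·m/s  ✓ matches
  heat (Q = mcΔT): kg·m²/s²  ✗
  density (ρ = m/V): kg/m³  ✗
  capacitance (C = Q/V): s⁴·A²/(kg·m²)  ✗

Only momentum has units kg·m/s.

Answer: momentum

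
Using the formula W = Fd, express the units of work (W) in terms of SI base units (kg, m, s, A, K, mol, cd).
Units of each symbol in W = Fd:
  F (force): kg·m/s²
  d (displacement): m

Multiplying the contributions: [kg·m/s²] · [m]
Adding exponents of each base unit: kg: 1, m: 2, s: -2
SI base units of work: kg·m²/s²

Answer: kg·m²/s²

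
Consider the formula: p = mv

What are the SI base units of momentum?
Units of each symbol in p = mv:
  m (mass): kg
  v (velocity): m/s

Multiplying the contributions: [kg] · [m/s]
Adding exponents of each base unit: kg: 1, m: 1, s: -1
SI base units of momentum: kg·m/s

Answer: kg·m/s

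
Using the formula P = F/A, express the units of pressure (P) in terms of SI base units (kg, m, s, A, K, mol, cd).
Units of each symbol in P = F/A:
  F (force): kg·m/s²
  A (area): m²  → in the denominator, contributes 1/m²

Multiplying the contributions: [kg·m/s²] · [1/m²]
Adding exponents of each base unit: kg: 1, m: -1, s: -2
SI base units of pressure: kg/(m·s²)

Answer: kg/(m·s²)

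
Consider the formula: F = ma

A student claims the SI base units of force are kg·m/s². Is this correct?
Units of each symbol in F = ma:
  m (mass): kg
  a (acceleration): m/s²

Multiplying the contributions: [kg] · [m/s²]
Adding exponents of each base unit: kg: 1, m: 1, s: -2
SI base units of force: kg·m/s²

The claimed units kg·m/s² match the derived units, so the claim is correct.

Answer: Yes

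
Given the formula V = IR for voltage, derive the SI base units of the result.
Units of each symbol in V = IR:
  I (current): A
  R (resistance, in ohms): kg·m²/(s³·A²)

Multiplying the contributions: [A] · [kg·m²/(s³·A²)]
Adding exponents of each base unit: kg: 1, m: 2, s: -3, A: -1
SI base units of voltage: kg·m²/(s³·A)

Answer: kg·m²/(s³·A)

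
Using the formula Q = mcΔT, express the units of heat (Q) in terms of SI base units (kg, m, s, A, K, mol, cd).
Units of each symbol in Q = mcΔT:
  m (mass): kg
  c (specific heat capacity, in J/(kg·K)): m²/(s²·K)
  ΔT (temperature change): K

Multiplying the contributions: [kg] · [m²/(s²·K)] · [K]
Adding exponents of each base unit: kg: 1, m: 2, s: -2
SI base units of heat: kg·m²/s²

Answer: kg·m²/s²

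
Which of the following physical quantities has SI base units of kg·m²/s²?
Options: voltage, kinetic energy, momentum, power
Checking the SI base units of each option:
  voltage (V = IR): kg·m²/(s³·A)  ✗
  kinetic energy (E = ½mv²): kg·m²/s²  ✓ matches
  momentum (p = mv): kg·m/s  ✗
  power (P = W/t): kg·m²/s³  ✗

Only kinetic energy has units kg·m²/s².

Answer: kinetic energy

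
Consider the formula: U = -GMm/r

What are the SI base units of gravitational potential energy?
Units of each symbol in U = -GMm/r:
  G (gravitational constant): m³/(kg·s²)
  M (mass): kg
  m (mass): kg
  r (distance): m  → in the denominator, contributes 1/m
  The minus sign does not affect the units.

Multiplying the contributions: [m³/(kg·s²)] · [kg] · [kg] · [1/m]
Adding exponents of each base unit: kg: 1, m: 2, s: -2
SI base units of gravitational potential energy: kg·m²/s²

Answer: kg·m²/s²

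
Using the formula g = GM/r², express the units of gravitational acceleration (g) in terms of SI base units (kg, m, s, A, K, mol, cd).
Units of each symbol in g = GM/r²:
  G (gravitational constant): m³/(kg·s²)
  M (mass): kg
  r (distance): m  → to the power 2 in the denominator, contributes 1/m²

Multiplying the contributions: [m³/(kg·s²)] · [kg] · [1/m²]
Adding exponents of each base unit: m: 1, s: -2
SI base units of gravitational acceleration: m/s²

Answer: m/s²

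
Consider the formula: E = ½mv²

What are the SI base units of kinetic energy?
Units of each symbol in E = ½mv²:
  m (mass): kg
  v (speed): m/s  → to the power 2, contributes m²/s²
  The factor ½ is dimensionless.

Multiplying the contributions: [kg] · [m²/s²]
Adding exponents of each base unit: kg: 1, m: 2, s: -2
SI base units of kinetic energy: kg·m²/s²

Answer: kg·m²/s²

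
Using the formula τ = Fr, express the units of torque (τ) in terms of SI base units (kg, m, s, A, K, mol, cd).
Units of each symbol in τ = Fr:
  F (force): kg·m/s²
  r (lever arm): m

Multiplying the contributions: [kg·m/s²] · [m]
Adding exponents of each base unit: kg: 1, m: 2, s: -2
SI base units of torque: kg·m²/s²

Answer: kg·m²/s²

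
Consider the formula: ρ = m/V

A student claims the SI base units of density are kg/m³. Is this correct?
Units of each symbol in ρ = m/V:
  m (mass): kg
  V (volume): m³  → in the denominator, contributes 1/m³

Multiplying the contributions: [kg] · [1/m³]
Adding exponents of each base unit: kg: 1, m: -3
SI base units of density: kg/m³

The claimed units kg/m³ match the derived units, so the claim is correct.

Answer: Yes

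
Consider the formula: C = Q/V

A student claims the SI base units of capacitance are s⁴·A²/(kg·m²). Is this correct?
Units of each symbol in C = Q/V:
  Q (charge, in coulombs): s·A
  V (voltage, in volts): kg·m²/(s³·A)  → in the denominator, contributes s³·A/(kg·m²)

Multiplying the contributions: [s·A] · [s³·A/(kg·m²)]
Adding exponents of each base unit: kg: -1, m: -2, s: 4, A: 2
SI base units of capacitance: s⁴·A²/(kg·m²)

The claimed units s⁴·A²/(kg·m²) match the derived units, so the claim is correct.

Answer: Yes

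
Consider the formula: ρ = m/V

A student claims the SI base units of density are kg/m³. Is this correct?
Units of each symbol in ρ = m/V:
  m (mass): kg
  V (volume): m³  → in the denominator, contributes 1/m³

Multiplying the contributions: [kg] · [1/m³]
Adding exponents of each base unit: kg: 1, m: -3
SI base units of density: kg/m³

The claimed units kg/m³ match the derived units, so the claim is correct.

Answer: Yes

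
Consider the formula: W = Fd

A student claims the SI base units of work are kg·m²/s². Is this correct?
Units of each symbol in W = Fd:
  F (force): kg·m/s²
  d (displacement): m

Multiplying the contributions: [kg·m/s²] · [m]
Adding exponents of each base unit: kg: 1, m: 2, s: -2
SI base units of work: kg·m²/s²

The claimed units kg·m²/s² match the derived units, so the claim is correct.

Answer: Yes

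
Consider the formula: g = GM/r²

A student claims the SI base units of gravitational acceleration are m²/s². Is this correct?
Units of each symbol in g = GM/r²:
  G (gravitational constant): m³/(kg·s²)
  M (mass): kg
  r (distance): m  → to the power 2 in the denominator, contributes 1/m²

Multiplying the contributions: [m³/(kg·s²)] · [kg] · [1/m²]
Adding exponents of each base unit: m: 1, s: -2
SI base units of gravitational acceleration: m/s²

The claimed units m²/s² (exponents m: 2, s: -2) do not match the derived units m/s² (exponents m: 1, s: -2), so the claim is incorrect.

Answer: No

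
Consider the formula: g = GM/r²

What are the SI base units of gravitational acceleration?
Units of each symbol in g = GM/r²:
  G (gravitational constant): m³/(kg·s²)
  M (mass): kg
  r (distance): m  → to the power 2 in the denominator, contributes 1/m²

Multiplying the contributions: [m³/(kg·s²)] · [kg] · [1/m²]
Adding exponents of each base unit: m: 1, s: -2
SI base units of gravitational acceleration: m/s²

Answer: m/s²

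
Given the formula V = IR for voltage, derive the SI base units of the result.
Units of each symbol in V = IR:
  I (current): A
  R (resistance, in ohms): kg·m²/(s³·A²)

Multiplying the contributions: [A] · [kg·m²/(s³·A²)]
Adding exponents of each base unit: kg: 1, m: 2, s: -3, A: -1
SI base units of voltage: kg·m²/(s³·A)

Answer: kg·m²/(s³·A)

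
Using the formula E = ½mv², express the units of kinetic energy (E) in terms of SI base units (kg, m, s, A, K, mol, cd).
Units of each symbol in E = ½mv²:
  m (mass): kg
  v (speed): m/s  → to the power 2, contributes m²/s²
  The factor ½ is dimensionless.

Multiplying the contributions: [kg] · [m²/s²]
Adding exponents of each base unit: kg: 1, m: 2, s: -2
SI base units of kinetic energy: kg·m²/s²

Answer: kg·m²/s²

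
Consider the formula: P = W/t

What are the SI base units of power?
Units of each symbol in P = W/t:
  W (work): kg·m²/s²
  t (time): s  → in the denominator, contributes 1/s

Multiplying the contributions: [kg·m²/s²] · [1/s]
Adding exponents of each base unit: kg: 1, m: 2, s: -3
SI base units of power: kg·m²/s³

Answer: kg·m²/s³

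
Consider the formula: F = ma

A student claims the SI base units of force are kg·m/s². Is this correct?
Units of each symbol in F = ma:
  m (mass): kg
  a (acceleration): m/s²

Multiplying the contributions: [kg] · [m/s²]
Adding exponents of each base unit: kg: 1, m: 1, s: -2
SI base units of force: kg·m/s²

The claimed units kg·m/s² match the derived units, so the claim is correct.

Answer: Yes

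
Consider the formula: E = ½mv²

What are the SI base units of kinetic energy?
Units of each symbol in E = ½mv²:
  m (mass): kg
  v (speed): m/s  → to the power 2, contributes m²/s²
  The factor ½ is dimensionless.

Multiplying the contributions: [kg] · [m²/s²]
Adding exponents of each base unit: kg: 1, m: 2, s: -2
SI base units of kinetic energy: kg·m²/s²

Answer: kg·m²/s²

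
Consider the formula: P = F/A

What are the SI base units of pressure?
Units of each symbol in P = F/A:
  F (force): kg·m/s²
  A (area): m²  → in the denominator, contributes 1/m²

Multiplying the contributions: [kg·m/s²] · [1/m²]
Adding exponents of each base unit: kg: 1, m: -1, s: -2
SI base units of pressure: kg/(m·s²)

Answer: kg/(m·s²)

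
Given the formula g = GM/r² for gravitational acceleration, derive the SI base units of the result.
Units of each symbol in g = GM/r²:
  G (gravitational constant): m³/(kg·s²)
  M (mass): kg
  r (distance): m  → to the power 2 in the denominator, contributes 1/m²

Multiplying the contributions: [m³/(kg·s²)] · [kg] · [1/m²]
Adding exponents of each base unit: m: 1, s: -2
SI base units of gravitational acceleration: m/s²

Answer: m/s²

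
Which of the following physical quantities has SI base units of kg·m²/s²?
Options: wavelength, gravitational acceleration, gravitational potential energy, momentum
Checking the SI base units of each option:
  wavelength (λ = v/f): m  ✗
  gravitational acceleration (g = GM/r²): m/s²  ✗
  gravitational potential energy (U = -GMm/r): kg·m²/s²  ✓ matches
  momentum (p = mv): kg·m/s  ✗

Only gravitational potential energy has units kg·m²/s².

Answer: gravitational potential energy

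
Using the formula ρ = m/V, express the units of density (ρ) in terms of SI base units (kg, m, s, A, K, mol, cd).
Units of each symbol in ρ = m/V:
  m (mass): kg
  V (volume): m³  → in the denominator, contributes 1/m³

Multiplying the contributions: [kg] · [1/m³]
Adding exponents of each base unit: kg: 1, m: -3
SI base units of density: kg/m³

Answer: kg/m³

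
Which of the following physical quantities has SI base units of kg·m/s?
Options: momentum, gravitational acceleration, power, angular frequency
Checking the SI base units of each option:
  momentum (p = mv): kg·m/s  ✓ matches
  gravitational acceleration (g = GM/r²): m/s²  ✗
  power (P = W/t): kg·m²/s³  ✗
  angular frequency (ω = 2πf): 1/s  ✗

Only momentum has units kg·m/s.

Answer: momentum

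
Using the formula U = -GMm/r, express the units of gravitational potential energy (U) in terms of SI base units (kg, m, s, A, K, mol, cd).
Units of each symbol in U = -GMm/r:
  G (gravitational constant): m³/(kg·s²)
  M (mass): kg
  m (mass): kg
  r (distance): m  → in the denominator, contributes 1/m
  The minus sign does not affect the units.

Multiplying the contributions: [m³/(kg·s²)] · [kg] · [kg] · [1/m]
Adding exponents of each base unit: kg: 1, m: 2, s: -2
SI base units of gravitational potential energy: kg·m²/s²

Answer: kg·m²/s²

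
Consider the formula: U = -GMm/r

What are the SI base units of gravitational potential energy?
Units of each symbol in U = -GMm/r:
  G (gravitational constant): m³/(kg·s²)
  M (mass): kg
  m (mass): kg
  r (distance): m  → in the denominator, contributes 1/m
  The minus sign does not affect the units.

Multiplying the contributions: [m³/(kg·s²)] · [kg] · [kg] · [1/m]
Adding exponents of each base unit: kg: 1, m: 2, s: -2
SI base units of gravitational potential energy: kg·m²/s²

Answer: kg·m²/s²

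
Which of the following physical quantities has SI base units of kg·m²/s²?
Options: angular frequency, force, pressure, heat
Checking the SI base units of each option:
  angular frequency (ω = 2πf): 1/s  ✗
  force (F = ma): kg·m/s²  ✗
  pressure (P = F/A): kg/(m·s²)  ✗
  heat (Q = mcΔT): kg·m²/s²  ✓ matches

Only heat has units kg·m²/s².

Answer: heat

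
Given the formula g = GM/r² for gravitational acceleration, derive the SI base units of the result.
Units of each symbol in g = GM/r²:
  G (gravitational constant): m³/(kg·s²)
  M (mass): kg
  r (distance): m  → to the power 2 in the denominator, contributes 1/m²

Multiplying the contributions: [m³/(kg·s²)] · [kg] · [1/m²]
Adding exponents of each base unit: m: 1, s: -2
SI base units of gravitational acceleration: m/s²

Answer: m/s²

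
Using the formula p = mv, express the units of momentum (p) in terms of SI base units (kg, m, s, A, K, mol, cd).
Units of each symbol in p = mv:
  m (mass): kg
  v (velocity): m/s

Multiplying the contributions: [kg] · [m/s]
Adding exponents of each base unit: kg: 1, m: 1, s: -1
SI base units of momentum: kg·m/s

Answer: kg·m/s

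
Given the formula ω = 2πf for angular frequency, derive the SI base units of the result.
Units of each symbol in ω = 2πf:
  f (frequency): 1/s
  The factor 2π is dimensionless.

Multiplying the contributions: [1/s]
Adding exponents of each base unit: s: -1
SI base units of angular frequency: 1/s

Answer: 1/s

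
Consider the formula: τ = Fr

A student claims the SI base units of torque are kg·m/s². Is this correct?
Units of each symbol in τ = Fr:
  F (force): kg·m/s²
  r (lever arm): m

Multiplying the contributions: [kg·m/s²] · [m]
Adding exponents of each base unit: kg: 1, m: 2, s: -2
SI base units of torque: kg·m²/s²

The claimed units kg·m/s² (exponents kg: 1, m: 1, s: -2) do not match the derived units kg·m²/s² (exponents kg: 1, m: 2, s: -2), so the claim is incorrect.

Answer: No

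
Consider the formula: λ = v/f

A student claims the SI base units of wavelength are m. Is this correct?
Units of each symbol in λ = v/f:
  v (wave speed): m/s
  f (frequency): 1/s  → in the denominator, contributes s

Multiplying the contributions: [m/s] · [s]
Adding exponents of each base unit: m: 1
SI base units of wavelength: m

The claimed units m match the derived units, so the claim is correct.

Answer: Yes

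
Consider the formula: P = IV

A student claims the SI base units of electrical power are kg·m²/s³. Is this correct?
Units of each symbol in P = IV:
  I (current): A
  V (voltage, in volts): kg·m²/(s³·A)

Multiplying the contributions: [A] · [kg·m²/(s³·A)]
Adding exponents of each base unit: kg: 1, m: 2, s: -3
SI base units of electrical power: kg·m²/s³

The claimed units kg·m²/s³ match the derived units, so the claim is correct.

Answer: Yes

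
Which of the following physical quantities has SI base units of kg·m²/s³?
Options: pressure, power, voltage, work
Checking the SI base units of each option:
  pressure (P = F/A): kg/(m·s²)  ✗
  power (P = W/t): kg·m²/s³  ✓ matches
  voltage (V = IR): kg·m²/(s³·A)  ✗
  work (W = Fd): kg·m²/s²  ✗

Only power has units kg·m²/s³.

Answer: power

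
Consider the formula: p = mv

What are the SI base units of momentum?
Units of each symbol in p = mv:
  m (mass): kg
  v (velocity): m/s

Multiplying the contributions: [kg] · [m/s]
Adding exponents of each base unit: kg: 1, m: 1, s: -1
SI base units of momentum: kg·m/s

Answer: kg·m/s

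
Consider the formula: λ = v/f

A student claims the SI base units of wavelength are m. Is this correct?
Units of each symbol in λ = v/f:
  v (wave speed): m/s
  f (frequency): 1/s  → in the denominator, contributes s

Multiplying the contributions: [m/s] · [s]
Adding exponents of each base unit: m: 1
SI base units of wavelength: m

The claimed units m match the derived units, so the claim is correct.

Answer: Yes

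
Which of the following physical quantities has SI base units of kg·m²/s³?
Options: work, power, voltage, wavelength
Checking the SI base units of each option:
  work (W = Fd): kg·m²/s²  ✗
  power (P = W/t): kg·m²/s³  ✓ matches
  voltage (V = IR): kg·m²/(s³·A)  ✗
  wavelength (λ = v/f): m  ✗

Only power has units kg·m²/s³.

Answer: power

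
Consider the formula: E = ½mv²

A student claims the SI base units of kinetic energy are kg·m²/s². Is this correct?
Units of each symbol in E = ½mv²:
  m (mass): kg
  v (speed): m/s  → to the power 2, contributes m²/s²
  The factor ½ is dimensionless.

Multiplying the contributions: [kg] · [m²/s²]
Adding exponents of each base unit: kg: 1, m: 2, s: -2
SI base units of kinetic energy: kg·m²/s²

The claimed units kg·m²/s² match the derived units, so the claim is correct.

Answer: Yes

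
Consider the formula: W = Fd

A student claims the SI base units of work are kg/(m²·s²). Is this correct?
Units of each symbol in W = Fd:
  F (force): kg·m/s²
  d (displacement): m

Multiplying the contributions: [kg·m/s²] · [m]
Adding exponents of each base unit: kg: 1, m: 2, s: -2
SI base units of work: kg·m²/s²

The claimed units kg/(m²·s²) (exponents kg: 1, m: -2, s: -2) do not match the derived units kg·m²/s² (exponents kg: 1, m: 2, s: -2), so the claim is incorrect.

Answer: No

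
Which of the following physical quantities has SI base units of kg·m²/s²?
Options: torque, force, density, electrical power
Checking the SI base units of each option:
  torque (τ = Fr): kg·m²/s²  ✓ matches
  force (F = ma): kg·m/s²  ✗
  density (ρ = m/V): kg/m³  ✗
  electrical power (P = IV): kg·m²/s³  ✗

Only torque has units kg·m²/s².

Answer: torque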